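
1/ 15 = 0.07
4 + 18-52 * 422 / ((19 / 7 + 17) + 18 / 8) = -600902/615 = -977.08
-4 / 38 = -2/19 = -0.11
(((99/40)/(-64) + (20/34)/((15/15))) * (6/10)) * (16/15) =23917/68000 = 0.35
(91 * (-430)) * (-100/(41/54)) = 211302000/41 = 5153707.32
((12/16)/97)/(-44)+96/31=1638819/529232 = 3.10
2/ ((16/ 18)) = 9/4 = 2.25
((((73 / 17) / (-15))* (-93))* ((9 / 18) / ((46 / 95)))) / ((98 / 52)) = 558961/38318 = 14.59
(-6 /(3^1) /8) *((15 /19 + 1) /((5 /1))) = -17/190 = -0.09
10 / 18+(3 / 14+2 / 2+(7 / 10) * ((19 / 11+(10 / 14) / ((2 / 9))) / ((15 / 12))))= 157211/34650 = 4.54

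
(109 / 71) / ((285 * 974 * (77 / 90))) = 327/50586151 = 0.00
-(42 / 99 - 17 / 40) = 1/1320 = 0.00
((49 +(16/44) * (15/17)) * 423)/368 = 169623/2992 = 56.69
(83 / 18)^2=6889/324 = 21.26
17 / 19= 0.89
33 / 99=1/3 = 0.33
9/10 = 0.90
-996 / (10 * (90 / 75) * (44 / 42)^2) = -75.63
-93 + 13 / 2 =-173/2 = -86.50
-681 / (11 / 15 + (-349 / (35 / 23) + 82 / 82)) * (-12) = -858060/23899 = -35.90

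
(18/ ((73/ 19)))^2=116964/5329 = 21.95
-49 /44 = -1.11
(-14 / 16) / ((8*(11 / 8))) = -7/88 = -0.08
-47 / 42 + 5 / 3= 23/42 = 0.55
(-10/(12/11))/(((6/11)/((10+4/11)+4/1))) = -4345/18 = -241.39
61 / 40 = 1.52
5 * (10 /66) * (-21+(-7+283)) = 2125/11 = 193.18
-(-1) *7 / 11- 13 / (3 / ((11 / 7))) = -1426/231 = -6.17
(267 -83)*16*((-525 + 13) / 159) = -9480.05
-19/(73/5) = -95/73 = -1.30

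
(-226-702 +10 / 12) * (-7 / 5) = 38941/30 = 1298.03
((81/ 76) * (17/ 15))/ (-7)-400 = -400.17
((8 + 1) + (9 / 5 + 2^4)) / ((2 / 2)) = 134/5 = 26.80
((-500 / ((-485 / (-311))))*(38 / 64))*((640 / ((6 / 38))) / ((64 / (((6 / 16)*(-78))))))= 547321125/1552 = 352655.36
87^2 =7569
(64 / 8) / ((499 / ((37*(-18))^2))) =3548448/499 = 7111.12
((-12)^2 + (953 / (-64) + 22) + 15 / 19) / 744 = 184709/904704 = 0.20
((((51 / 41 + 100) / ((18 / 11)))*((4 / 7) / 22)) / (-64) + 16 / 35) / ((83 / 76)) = 6784919/17151120 = 0.40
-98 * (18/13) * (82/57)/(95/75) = -723240/4693 = -154.11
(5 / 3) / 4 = 5/12 = 0.42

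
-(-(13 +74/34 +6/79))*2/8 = 5121/1343 = 3.81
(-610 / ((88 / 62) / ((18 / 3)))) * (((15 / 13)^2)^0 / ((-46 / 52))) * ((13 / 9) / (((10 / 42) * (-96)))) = -2237053/12144 = -184.21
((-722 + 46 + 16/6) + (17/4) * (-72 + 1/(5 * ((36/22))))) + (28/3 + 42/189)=-116311/120 = -969.26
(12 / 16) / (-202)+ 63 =50901/808 = 63.00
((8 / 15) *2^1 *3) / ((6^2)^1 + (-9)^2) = 0.03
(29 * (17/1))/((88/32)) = 1972/11 = 179.27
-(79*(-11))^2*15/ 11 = -1029765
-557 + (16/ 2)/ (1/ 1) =-549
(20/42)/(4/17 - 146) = -85/26019 = 0.00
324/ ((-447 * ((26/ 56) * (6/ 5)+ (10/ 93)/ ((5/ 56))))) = -703080/1708583 = -0.41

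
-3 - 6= -9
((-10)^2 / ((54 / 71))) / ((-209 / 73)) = -259150/5643 = -45.92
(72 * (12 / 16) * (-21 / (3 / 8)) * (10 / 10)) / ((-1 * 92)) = 756/23 = 32.87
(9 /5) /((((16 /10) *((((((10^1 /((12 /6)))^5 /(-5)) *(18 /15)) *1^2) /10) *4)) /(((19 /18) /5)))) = -19/24000 = 0.00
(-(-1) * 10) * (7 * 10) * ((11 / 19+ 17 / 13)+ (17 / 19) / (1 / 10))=1873200/247 = 7583.81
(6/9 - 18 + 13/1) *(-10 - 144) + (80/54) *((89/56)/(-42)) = 5296847/7938 = 667.28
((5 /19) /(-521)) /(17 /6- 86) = 30/4939601 = 0.00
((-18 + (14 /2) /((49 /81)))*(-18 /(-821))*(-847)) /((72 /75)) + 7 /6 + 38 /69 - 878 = -56794753/75532 = -751.93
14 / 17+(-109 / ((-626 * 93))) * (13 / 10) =8174609/9897060 = 0.83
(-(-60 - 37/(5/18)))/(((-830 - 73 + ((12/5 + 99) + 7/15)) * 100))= -1449/600850 = 0.00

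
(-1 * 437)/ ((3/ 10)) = -4370/3 = -1456.67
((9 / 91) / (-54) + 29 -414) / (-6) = 210211/3276 = 64.17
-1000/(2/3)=-1500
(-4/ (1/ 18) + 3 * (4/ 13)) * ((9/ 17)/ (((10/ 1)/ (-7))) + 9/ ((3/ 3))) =-677754/1105 = -613.35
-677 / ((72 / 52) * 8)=-8801/144 = -61.12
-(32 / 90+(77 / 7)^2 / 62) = -6437/2790 = -2.31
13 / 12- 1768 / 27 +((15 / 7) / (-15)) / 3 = -48721/756 = -64.45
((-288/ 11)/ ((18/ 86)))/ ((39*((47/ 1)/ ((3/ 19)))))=-1376/127699 = -0.01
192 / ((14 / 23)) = 2208/7 = 315.43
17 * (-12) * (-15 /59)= 3060/59 = 51.86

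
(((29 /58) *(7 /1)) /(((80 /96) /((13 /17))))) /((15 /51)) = 273/25 = 10.92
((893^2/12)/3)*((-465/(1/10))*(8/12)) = -618022975/9 = -68669219.44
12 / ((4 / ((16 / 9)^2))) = 256/27 = 9.48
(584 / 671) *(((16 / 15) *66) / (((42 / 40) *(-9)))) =-74752/11529 = -6.48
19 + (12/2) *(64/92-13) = -1261/23 = -54.83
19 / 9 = 2.11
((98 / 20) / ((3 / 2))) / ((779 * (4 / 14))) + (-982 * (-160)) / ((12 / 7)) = 713979581/7790 = 91653.35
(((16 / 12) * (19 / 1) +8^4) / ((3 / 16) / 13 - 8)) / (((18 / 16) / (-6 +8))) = -3740672/4077 = -917.51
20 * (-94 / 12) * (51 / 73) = -7990/73 = -109.45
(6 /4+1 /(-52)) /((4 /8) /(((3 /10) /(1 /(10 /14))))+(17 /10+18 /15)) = 1155/4082 = 0.28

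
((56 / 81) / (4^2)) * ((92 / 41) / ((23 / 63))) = 98/369 = 0.27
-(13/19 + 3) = -70/19 = -3.68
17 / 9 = 1.89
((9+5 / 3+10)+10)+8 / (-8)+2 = 31.67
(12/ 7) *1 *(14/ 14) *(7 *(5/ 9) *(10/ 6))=100/9 = 11.11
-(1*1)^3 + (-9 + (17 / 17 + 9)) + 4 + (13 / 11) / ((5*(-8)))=1747/440 = 3.97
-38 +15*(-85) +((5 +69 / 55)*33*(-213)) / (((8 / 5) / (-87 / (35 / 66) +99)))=62519174/35 = 1786262.11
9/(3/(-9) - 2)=-27/7 = -3.86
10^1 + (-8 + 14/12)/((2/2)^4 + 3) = 199/24 = 8.29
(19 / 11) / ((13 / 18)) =342/143 = 2.39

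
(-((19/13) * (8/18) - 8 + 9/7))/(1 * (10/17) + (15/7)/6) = 168878/26325 = 6.42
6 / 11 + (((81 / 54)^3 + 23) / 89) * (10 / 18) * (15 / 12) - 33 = -32.25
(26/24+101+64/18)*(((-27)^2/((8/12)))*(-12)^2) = 16634322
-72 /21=-3.43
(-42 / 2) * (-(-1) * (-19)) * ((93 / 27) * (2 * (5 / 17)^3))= 1030750/14739 = 69.93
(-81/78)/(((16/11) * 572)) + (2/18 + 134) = 26109581/194688 = 134.11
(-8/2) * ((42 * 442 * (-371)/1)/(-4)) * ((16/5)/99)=-222617.99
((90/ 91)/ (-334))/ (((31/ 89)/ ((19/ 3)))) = -25365/471107 = -0.05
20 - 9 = 11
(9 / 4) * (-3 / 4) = -27/16 = -1.69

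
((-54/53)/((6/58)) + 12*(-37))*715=-17198610/53 = -324502.08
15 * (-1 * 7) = -105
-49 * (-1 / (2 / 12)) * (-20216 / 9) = -1981168/3 = -660389.33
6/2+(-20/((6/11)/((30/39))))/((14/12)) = -1927/91 = -21.18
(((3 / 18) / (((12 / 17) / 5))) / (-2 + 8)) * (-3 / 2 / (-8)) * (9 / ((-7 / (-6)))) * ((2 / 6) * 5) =425/896 = 0.47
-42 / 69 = -14/23 = -0.61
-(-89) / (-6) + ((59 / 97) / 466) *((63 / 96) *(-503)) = -66237299/4339392 = -15.26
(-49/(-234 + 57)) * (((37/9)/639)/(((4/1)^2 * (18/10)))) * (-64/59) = -36260/540519237 = 0.00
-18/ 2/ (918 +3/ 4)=-12/1225 = -0.01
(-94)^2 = 8836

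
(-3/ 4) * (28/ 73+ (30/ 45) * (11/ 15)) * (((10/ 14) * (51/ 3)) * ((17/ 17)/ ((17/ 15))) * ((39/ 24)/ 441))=-93145/3605616 = -0.03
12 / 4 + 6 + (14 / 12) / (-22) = 1181/132 = 8.95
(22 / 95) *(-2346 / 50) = -25806/2375 = -10.87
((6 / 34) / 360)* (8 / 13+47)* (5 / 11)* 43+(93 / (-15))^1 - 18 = -6926539/291720 = -23.74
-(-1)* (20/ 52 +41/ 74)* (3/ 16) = 2709/15392 = 0.18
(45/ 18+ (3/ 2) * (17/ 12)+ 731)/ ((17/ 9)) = 52965/136 = 389.45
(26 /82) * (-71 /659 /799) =-923/21588181 = 0.00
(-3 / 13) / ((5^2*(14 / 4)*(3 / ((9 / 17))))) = -18/38675 = 0.00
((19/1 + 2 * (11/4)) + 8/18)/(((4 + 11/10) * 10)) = 449/918 = 0.49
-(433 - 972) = 539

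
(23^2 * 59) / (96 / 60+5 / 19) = 50255/3 = 16751.67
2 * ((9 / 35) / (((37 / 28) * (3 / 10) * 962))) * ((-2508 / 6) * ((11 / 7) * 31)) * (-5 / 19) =900240/124579 = 7.23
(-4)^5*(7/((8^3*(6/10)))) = -70/3 = -23.33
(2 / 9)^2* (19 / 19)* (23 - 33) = -40/81 = -0.49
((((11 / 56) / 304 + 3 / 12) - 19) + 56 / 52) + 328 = 68679215/221312 = 310.33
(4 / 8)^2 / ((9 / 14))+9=169/18 = 9.39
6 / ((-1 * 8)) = -3/4 = -0.75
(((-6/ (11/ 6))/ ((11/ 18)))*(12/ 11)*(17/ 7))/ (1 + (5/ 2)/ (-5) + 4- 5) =28.38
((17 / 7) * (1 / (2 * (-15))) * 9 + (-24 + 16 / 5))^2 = 2271049/4900 = 463.48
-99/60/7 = -33/140 = -0.24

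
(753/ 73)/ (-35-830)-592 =-37382593/63145 = -592.01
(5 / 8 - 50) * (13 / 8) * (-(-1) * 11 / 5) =-176.52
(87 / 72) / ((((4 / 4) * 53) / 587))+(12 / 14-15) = -6767/8904 = -0.76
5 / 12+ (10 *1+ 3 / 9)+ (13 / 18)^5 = 20684149/1889568 = 10.95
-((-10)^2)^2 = -10000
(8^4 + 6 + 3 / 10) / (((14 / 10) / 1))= 41023/14 = 2930.21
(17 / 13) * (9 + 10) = 323/13 = 24.85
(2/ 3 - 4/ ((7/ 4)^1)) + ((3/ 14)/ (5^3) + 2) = 287/750 = 0.38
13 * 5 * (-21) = -1365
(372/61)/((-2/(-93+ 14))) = 14694/61 = 240.89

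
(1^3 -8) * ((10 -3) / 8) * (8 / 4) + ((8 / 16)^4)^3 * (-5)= -50181/4096 = -12.25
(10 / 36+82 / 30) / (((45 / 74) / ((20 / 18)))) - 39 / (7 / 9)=-1139017/25515 = -44.64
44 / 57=0.77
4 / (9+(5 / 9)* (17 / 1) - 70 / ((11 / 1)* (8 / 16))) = 198/283 = 0.70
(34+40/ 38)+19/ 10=7021/190 = 36.95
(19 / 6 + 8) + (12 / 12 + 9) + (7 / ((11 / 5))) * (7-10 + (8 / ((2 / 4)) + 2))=4547/66 = 68.89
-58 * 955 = -55390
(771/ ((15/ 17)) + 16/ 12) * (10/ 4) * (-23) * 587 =-177227627/6 = -29537937.83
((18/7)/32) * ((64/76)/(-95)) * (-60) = 108/2527 = 0.04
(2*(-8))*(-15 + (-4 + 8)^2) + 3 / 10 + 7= -87/10 = -8.70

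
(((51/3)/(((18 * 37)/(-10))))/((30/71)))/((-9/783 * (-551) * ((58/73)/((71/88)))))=-6255881/64586016 = -0.10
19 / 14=1.36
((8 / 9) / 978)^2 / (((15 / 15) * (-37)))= -16/716645637 = 0.00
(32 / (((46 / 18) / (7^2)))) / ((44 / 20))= 70560/253 = 278.89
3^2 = 9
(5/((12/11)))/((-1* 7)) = -55/84 = -0.65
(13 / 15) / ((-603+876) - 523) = -13/3750 = 0.00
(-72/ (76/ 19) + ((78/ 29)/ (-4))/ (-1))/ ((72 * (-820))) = 67/228288 = 0.00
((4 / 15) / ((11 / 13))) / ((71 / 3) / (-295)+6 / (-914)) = -3.63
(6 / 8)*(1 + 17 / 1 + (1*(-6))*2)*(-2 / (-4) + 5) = 99/4 = 24.75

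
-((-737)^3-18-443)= 400316014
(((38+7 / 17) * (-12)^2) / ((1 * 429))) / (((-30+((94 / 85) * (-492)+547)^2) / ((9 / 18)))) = -6660600/22270963 = -0.30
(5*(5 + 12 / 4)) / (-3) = -40/3 = -13.33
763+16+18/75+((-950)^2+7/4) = 90328099/100 = 903280.99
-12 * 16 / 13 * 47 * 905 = -8166720/13 = -628209.23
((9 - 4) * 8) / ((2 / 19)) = 380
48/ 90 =8/15 = 0.53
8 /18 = 4/9 = 0.44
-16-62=-78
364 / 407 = 0.89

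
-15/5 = -3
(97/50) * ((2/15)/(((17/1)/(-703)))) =-68191/6375 = -10.70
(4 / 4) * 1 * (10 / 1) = 10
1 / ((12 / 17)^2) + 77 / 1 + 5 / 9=1273/16 = 79.56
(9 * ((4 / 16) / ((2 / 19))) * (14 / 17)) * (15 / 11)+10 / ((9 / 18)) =32915/748 = 44.00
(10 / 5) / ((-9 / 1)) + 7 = 61/9 = 6.78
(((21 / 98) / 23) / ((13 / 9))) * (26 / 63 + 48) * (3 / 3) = 4575/14651 = 0.31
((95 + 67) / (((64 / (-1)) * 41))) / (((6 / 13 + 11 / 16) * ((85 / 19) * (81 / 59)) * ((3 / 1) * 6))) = -14573/29984940 = 0.00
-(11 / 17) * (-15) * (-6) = -58.24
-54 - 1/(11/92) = -686/11 = -62.36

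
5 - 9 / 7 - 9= -37/7 = -5.29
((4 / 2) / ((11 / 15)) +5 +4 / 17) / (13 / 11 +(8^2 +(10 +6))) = 1489/15181 = 0.10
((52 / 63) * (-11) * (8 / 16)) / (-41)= 286/2583 = 0.11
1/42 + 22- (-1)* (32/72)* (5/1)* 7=4735/126 = 37.58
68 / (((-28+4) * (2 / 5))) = -85/12 = -7.08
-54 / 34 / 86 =-27/1462 = -0.02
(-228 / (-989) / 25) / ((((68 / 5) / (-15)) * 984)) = -57/5514664 = 0.00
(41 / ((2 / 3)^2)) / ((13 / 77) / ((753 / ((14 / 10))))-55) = -15282135/9111248 = -1.68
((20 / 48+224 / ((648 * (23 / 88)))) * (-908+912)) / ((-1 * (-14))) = 12961/26082 = 0.50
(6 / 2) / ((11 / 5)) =15/11 = 1.36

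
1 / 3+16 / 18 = 11/9 = 1.22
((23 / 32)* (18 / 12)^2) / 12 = 69/512 = 0.13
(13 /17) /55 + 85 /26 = 79813/24310 = 3.28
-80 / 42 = -40/21 = -1.90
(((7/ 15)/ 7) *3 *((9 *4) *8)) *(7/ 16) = 126/5 = 25.20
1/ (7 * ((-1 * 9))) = -1/63 = -0.02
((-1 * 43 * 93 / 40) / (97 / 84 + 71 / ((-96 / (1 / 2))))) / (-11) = 671832/58025 = 11.58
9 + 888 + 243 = 1140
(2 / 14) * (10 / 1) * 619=884.29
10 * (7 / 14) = 5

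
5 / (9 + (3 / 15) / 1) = 25/46 = 0.54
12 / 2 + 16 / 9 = 70/9 = 7.78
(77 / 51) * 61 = 92.10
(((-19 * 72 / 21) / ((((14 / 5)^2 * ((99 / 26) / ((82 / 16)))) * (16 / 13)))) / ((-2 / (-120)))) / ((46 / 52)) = -213932875/347116 = -616.32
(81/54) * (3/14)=9/28 = 0.32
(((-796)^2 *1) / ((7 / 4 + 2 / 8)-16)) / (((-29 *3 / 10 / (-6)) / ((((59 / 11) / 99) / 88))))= -46729180/2431737 = -19.22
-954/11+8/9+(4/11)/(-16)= -85.86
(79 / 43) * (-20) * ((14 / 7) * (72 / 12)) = -18960/43 = -440.93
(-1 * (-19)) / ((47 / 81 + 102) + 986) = 1539/88175 = 0.02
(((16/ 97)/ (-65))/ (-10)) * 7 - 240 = -7565944/31525 = -240.00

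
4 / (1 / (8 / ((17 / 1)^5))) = 32/1419857 = 0.00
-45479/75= -606.39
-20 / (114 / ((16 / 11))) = -160/627 = -0.26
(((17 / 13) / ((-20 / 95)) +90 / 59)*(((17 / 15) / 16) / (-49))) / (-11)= -22219/36079680 = 0.00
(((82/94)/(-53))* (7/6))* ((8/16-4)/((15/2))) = 2009/224190 = 0.01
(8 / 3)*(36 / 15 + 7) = 376/15 = 25.07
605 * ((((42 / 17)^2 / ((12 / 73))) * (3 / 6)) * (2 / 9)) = 2164085/867 = 2496.06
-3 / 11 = -0.27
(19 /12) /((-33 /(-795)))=5035/132 = 38.14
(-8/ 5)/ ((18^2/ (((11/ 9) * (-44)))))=968/3645 = 0.27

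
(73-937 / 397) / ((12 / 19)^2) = 281219/1588 = 177.09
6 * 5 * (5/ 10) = 15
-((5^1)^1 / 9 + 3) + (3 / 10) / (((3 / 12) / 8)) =272/45 = 6.04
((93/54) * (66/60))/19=341/3420 = 0.10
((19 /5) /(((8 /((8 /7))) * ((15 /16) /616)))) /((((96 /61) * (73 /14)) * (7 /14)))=1427888/16425 = 86.93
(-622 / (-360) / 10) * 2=311/900 = 0.35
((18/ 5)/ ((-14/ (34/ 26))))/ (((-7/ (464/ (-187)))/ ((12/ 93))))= -16704/1086085 = -0.02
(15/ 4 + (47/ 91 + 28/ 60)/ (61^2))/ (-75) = -1249063/24979500 = -0.05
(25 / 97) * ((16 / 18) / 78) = 100/34047 = 0.00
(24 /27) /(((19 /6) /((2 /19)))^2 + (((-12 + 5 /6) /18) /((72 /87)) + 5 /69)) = 52992/53912525 = 0.00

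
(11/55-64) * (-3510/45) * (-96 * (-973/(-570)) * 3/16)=-72630558/475 = -152906.44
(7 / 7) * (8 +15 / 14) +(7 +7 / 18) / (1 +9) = 12361/1260 = 9.81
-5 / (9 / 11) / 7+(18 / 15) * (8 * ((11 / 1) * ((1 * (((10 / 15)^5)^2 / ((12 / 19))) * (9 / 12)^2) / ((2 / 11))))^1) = 1859429/229635 = 8.10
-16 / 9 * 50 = -800/9 = -88.89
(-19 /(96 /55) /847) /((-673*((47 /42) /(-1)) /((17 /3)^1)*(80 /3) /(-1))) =323/89072896 = 0.00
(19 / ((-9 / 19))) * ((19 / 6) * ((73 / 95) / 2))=-26353/540 = -48.80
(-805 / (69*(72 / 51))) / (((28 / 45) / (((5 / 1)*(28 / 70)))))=-425/16 = -26.56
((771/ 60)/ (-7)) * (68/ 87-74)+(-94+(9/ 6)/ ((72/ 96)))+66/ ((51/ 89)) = 466135/2958 = 157.58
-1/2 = -0.50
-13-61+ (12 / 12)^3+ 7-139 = -205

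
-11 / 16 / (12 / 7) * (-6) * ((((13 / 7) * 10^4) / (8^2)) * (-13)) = -1161875/128 = -9077.15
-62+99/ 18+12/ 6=-109/2 = -54.50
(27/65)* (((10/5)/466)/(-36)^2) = 1/726960 = 0.00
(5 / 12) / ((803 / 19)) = 95/9636 = 0.01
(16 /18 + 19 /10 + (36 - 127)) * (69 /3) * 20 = -365194/9 = -40577.11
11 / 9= 1.22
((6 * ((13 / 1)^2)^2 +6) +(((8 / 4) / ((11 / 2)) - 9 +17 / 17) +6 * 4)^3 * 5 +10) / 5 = 38658.07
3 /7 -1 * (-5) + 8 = 13.43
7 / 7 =1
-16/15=-1.07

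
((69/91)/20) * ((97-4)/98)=6417/178360 = 0.04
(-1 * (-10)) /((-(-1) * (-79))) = -10/79 = -0.13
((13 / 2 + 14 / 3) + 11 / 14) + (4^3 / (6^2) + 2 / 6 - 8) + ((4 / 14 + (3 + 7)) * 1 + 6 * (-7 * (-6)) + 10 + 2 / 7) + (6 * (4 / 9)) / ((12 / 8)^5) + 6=1454284/5103 = 284.99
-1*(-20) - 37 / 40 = 763/40 = 19.08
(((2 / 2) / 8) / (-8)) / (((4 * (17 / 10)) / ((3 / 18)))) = -5/13056 = 0.00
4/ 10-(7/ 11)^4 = 17277/73205 = 0.24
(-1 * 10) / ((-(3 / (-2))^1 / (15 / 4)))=-25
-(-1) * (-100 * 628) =-62800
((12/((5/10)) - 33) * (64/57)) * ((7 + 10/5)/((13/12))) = -20736/247 = -83.95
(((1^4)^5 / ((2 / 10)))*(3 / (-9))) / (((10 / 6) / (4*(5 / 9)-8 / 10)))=-1.42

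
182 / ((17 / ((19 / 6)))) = 1729/51 = 33.90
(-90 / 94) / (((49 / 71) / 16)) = -51120/2303 = -22.20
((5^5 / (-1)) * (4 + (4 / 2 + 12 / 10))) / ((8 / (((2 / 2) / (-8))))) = 5625/16 = 351.56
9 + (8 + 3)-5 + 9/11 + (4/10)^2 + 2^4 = 8794/275 = 31.98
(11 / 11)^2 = 1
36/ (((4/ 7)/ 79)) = 4977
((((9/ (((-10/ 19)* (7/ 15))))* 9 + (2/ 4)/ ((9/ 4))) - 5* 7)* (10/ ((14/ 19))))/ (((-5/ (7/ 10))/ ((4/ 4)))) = 174553/252 = 692.67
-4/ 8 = -0.50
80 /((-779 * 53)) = -80/41287 = 0.00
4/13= 0.31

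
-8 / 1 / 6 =-4/3 = -1.33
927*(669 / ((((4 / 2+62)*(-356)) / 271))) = -168064173/22784 = -7376.41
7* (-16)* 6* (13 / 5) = -8736/5 = -1747.20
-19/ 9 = -2.11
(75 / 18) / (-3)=-25/18 = -1.39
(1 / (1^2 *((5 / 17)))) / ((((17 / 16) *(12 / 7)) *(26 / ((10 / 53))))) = 28/2067 = 0.01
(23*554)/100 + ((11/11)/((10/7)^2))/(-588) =152903/1200 = 127.42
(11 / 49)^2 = 121/2401 = 0.05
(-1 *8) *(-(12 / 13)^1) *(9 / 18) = 48/13 = 3.69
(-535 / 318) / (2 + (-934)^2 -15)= -535/277405074 = 0.00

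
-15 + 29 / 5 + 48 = 194/5 = 38.80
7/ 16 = 0.44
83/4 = 20.75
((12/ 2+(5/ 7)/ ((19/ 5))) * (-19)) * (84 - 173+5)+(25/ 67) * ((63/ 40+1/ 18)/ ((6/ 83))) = 286094549/28944 = 9884.42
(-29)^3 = -24389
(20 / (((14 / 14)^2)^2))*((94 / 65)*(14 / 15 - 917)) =-397432/15 = -26495.47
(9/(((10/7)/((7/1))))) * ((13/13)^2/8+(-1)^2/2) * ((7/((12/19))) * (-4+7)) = 58653/64 = 916.45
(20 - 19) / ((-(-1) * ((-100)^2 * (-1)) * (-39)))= 1/390000 = 0.00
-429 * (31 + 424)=-195195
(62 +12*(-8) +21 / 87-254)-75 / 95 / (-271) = -42967970/149321 = -287.76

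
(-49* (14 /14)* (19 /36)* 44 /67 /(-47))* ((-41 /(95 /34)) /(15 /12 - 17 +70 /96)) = 1717408/4865205 = 0.35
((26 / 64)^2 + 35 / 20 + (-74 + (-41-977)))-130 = -1249367/1024 = -1220.08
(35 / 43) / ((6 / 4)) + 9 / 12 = 1.29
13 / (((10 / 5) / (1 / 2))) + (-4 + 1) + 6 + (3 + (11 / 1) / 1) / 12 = 7.42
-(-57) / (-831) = -19/277 = -0.07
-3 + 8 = 5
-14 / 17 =-0.82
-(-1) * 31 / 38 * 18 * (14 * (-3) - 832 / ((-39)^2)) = -8122/13 = -624.77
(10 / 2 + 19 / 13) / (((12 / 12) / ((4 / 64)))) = 21/52 = 0.40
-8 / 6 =-4/3 = -1.33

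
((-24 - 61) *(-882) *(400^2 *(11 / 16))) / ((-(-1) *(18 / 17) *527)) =458150000/31 = 14779032.26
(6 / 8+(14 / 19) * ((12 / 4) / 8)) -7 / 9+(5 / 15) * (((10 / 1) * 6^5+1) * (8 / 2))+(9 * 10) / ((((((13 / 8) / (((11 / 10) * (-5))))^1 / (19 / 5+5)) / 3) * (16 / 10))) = 438622033/4446 = 98655.43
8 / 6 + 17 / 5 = 71/15 = 4.73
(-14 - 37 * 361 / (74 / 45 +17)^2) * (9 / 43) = -332125371/30268603 = -10.97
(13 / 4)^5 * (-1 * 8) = -371293/128 = -2900.73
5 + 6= 11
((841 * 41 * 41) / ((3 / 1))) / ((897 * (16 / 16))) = 1413721/2691 = 525.35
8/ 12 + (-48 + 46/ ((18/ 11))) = -173/9 = -19.22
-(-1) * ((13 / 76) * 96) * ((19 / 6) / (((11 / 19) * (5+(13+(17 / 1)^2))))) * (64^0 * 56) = 55328/3377 = 16.38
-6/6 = -1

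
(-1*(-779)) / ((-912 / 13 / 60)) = -2665/4 = -666.25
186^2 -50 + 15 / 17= 587297/17 = 34546.88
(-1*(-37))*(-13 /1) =-481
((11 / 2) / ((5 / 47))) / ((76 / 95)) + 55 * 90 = 5014.62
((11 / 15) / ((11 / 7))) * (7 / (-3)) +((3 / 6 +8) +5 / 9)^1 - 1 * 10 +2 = -1/30 = -0.03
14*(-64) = -896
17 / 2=8.50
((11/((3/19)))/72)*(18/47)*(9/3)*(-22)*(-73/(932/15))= 2517405/87608 = 28.73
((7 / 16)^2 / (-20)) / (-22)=49/112640 = 0.00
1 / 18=0.06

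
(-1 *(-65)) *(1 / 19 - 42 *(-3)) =155675/19 = 8193.42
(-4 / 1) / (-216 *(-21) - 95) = -4/4441 = 0.00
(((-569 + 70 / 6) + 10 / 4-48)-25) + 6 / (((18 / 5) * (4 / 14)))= -622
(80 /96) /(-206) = -5/1236 = 0.00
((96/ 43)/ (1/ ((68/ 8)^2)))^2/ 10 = 24054048/9245 = 2601.84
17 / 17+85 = 86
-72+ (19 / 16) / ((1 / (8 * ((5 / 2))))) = -193/4 = -48.25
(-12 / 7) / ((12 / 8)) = -8/7 = -1.14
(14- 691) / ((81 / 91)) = -760.58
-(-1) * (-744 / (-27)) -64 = -328/9 = -36.44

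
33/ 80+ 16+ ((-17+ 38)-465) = -34207/80 = -427.59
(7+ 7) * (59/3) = 826/3 = 275.33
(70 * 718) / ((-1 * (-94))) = 25130/47 = 534.68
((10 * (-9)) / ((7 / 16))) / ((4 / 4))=-1440/7 = -205.71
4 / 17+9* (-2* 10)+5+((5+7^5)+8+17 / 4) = 1132165/68 = 16649.49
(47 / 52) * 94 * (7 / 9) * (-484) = -31983.30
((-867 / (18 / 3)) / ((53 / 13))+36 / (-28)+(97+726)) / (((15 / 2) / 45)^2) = 28305.75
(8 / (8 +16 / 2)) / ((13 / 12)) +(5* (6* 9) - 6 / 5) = 17502/65 = 269.26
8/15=0.53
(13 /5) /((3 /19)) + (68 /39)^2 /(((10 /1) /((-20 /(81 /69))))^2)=25.29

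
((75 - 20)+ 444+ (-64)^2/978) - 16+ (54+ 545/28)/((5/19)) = 52464487/68460 = 766.35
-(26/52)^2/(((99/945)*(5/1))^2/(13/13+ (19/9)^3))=-92953/9801 = -9.48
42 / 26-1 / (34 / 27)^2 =14799/15028 = 0.98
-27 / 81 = -1/3 = -0.33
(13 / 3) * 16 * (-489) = -33904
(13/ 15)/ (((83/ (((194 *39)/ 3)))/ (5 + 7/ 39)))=509444/3735 = 136.40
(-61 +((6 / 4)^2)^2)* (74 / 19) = -33115/152 = -217.86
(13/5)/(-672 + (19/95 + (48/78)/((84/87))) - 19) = -1183/314024 = 0.00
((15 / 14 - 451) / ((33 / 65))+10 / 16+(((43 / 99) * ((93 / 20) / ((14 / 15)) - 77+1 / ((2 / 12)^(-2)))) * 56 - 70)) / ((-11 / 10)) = 675249895/274428 = 2460.57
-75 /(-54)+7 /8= 163/72 = 2.26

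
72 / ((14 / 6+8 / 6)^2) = 648/121 = 5.36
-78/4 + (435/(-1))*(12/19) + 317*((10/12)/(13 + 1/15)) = -2040901/7448 = -274.02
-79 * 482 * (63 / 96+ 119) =-72900331/16 = -4556270.69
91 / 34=2.68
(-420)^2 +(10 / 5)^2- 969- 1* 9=175426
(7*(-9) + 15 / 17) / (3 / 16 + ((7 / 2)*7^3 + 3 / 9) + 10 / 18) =-0.05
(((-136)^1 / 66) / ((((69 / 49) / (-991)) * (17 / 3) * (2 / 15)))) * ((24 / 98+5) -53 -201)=-120792990/253 = -477442.65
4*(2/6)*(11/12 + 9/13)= 251/117 = 2.15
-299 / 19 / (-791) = 299/15029 = 0.02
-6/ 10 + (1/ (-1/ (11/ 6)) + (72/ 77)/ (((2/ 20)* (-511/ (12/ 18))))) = -2886731/1180410 = -2.45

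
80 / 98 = 40/49 = 0.82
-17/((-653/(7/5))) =119/3265 = 0.04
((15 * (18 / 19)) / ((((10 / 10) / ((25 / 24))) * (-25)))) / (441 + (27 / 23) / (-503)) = -57845/43082728 = 0.00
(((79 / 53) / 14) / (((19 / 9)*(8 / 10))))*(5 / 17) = 17775/958664 = 0.02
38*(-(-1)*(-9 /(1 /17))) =-5814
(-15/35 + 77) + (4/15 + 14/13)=106354/1365 = 77.92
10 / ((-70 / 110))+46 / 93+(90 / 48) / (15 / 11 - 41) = -15.27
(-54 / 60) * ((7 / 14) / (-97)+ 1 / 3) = -0.30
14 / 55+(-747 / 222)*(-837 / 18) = 156.72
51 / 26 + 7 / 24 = 703/312 = 2.25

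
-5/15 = -1/3 = -0.33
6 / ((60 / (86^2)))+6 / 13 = 48104/65 = 740.06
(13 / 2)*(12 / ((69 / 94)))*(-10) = -24440/23 = -1062.61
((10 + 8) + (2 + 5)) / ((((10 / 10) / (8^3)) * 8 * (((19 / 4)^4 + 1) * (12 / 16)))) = 1638400/391731 = 4.18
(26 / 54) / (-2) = -13/54 = -0.24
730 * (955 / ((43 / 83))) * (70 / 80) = 202522075/172 = 1177453.92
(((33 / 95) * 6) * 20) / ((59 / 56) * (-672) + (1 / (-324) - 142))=-256608/5232619 = -0.05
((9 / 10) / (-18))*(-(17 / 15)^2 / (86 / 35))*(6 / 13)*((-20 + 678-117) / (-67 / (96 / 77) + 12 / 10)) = -8755544/70487105 = -0.12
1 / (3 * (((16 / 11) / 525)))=1925/16 = 120.31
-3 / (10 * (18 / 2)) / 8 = -1/240 = 0.00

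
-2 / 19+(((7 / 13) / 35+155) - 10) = 178964/1235 = 144.91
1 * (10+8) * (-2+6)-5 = 67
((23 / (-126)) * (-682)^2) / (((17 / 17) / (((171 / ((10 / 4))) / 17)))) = -341612.08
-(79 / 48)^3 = -493039/110592 = -4.46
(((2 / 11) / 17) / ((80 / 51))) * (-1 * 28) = -21/110 = -0.19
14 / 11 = 1.27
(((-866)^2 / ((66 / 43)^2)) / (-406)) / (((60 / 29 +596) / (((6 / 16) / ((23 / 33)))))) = -346667161/491459584 = -0.71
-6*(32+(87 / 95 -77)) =25128/95 = 264.51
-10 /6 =-5/3 = -1.67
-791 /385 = -113/55 = -2.05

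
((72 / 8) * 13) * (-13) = -1521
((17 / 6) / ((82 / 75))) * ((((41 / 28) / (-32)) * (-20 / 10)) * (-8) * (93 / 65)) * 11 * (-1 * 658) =4086885/208 = 19648.49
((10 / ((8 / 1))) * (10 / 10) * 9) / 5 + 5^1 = 29/4 = 7.25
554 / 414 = 277/207 = 1.34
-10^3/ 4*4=-1000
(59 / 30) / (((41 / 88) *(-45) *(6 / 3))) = -1298/27675 = -0.05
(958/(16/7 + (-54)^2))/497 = 479/725194 = 0.00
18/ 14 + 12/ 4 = 30/7 = 4.29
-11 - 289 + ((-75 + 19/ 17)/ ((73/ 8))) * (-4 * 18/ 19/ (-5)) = -36091956/117895 = -306.14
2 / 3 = 0.67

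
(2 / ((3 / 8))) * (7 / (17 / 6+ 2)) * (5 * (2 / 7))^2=3200/203 = 15.76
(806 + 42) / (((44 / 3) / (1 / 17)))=636/187 = 3.40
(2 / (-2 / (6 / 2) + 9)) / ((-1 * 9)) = -0.03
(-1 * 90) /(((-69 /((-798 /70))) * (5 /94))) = -32148/115 = -279.55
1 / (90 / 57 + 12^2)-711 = -710.99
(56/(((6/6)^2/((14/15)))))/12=196/45 = 4.36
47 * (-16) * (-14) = 10528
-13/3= -4.33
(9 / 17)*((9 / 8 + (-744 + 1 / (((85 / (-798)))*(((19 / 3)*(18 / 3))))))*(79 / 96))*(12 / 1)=-359284653/92480 = -3885.00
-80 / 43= -1.86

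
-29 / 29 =-1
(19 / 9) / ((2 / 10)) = 95/9 = 10.56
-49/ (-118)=49/118 = 0.42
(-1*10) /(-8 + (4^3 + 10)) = -5/33 = -0.15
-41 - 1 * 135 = -176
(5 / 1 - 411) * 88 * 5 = -178640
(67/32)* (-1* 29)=-1943/32 = -60.72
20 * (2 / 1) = 40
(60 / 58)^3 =27000/24389 = 1.11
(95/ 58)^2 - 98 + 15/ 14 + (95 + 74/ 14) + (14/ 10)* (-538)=-87970623/117740 = -747.16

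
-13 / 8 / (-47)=13/376 = 0.03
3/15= 1/5 = 0.20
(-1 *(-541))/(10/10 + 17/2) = 1082/19 = 56.95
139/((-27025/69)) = -417/1175 = -0.35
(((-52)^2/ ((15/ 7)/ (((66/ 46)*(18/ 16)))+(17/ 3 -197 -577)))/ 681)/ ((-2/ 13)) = 4060056/120658445 = 0.03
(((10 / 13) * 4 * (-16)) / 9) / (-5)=128/117 = 1.09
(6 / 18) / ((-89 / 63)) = -21/89 = -0.24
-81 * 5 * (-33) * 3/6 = 13365/2 = 6682.50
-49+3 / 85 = -4162/85 = -48.96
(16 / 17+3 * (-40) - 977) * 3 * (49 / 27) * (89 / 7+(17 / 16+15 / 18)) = -213428593/2448 = -87184.88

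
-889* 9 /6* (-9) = 24003/2 = 12001.50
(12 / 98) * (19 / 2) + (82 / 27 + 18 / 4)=23021/2646 = 8.70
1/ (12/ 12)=1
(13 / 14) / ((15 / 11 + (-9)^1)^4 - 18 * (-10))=190333/733915224 = 0.00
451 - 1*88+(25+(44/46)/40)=178491/460 = 388.02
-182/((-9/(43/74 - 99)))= -662753/333 = -1990.25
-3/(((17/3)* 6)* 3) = -1/34 = -0.03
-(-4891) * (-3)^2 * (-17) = -748323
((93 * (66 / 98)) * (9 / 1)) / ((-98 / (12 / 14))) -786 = -13293165/16807 = -790.93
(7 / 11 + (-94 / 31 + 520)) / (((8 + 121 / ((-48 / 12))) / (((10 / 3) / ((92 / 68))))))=-120022040/2094081 = -57.31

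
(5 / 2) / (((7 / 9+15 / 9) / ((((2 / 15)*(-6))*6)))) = -54/11 = -4.91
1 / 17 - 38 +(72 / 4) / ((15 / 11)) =-2103/85 = -24.74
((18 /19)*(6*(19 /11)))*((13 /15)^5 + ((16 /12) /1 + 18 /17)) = 148772924/5259375 = 28.29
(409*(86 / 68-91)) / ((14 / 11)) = -13726449/476 = -28837.08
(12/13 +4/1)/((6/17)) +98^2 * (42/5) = 15734072/195 = 80687.55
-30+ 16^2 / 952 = -3538/119 = -29.73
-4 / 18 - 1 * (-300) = 2698/9 = 299.78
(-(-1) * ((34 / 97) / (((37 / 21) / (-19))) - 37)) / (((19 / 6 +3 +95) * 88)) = -439077/95855012 = 0.00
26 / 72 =13/36 = 0.36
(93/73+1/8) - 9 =-4439/584 = -7.60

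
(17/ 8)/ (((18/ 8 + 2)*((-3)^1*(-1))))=1/6 = 0.17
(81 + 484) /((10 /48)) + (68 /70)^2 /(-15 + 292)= 920250556/339325 = 2712.00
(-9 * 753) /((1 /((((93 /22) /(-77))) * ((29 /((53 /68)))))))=621437346/44891 = 13843.25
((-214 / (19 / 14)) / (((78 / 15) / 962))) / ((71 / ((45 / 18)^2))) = -3464125/1349 = -2567.92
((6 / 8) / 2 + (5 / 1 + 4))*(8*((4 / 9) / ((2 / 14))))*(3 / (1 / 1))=700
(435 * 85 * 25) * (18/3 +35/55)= 67479375/11 = 6134488.64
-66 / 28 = -33/14 = -2.36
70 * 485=33950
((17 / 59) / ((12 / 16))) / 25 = 68/4425 = 0.02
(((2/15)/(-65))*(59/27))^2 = 13924/693005625 = 0.00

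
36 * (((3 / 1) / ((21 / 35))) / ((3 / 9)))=540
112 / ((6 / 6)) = 112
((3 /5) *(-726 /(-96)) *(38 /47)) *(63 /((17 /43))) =18683973/31960 = 584.60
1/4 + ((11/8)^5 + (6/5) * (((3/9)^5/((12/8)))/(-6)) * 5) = 123312611/23887872 = 5.16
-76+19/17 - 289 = -6186/17 = -363.88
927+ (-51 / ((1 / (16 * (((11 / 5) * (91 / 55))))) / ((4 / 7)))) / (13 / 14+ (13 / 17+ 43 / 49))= 28566813/107075 = 266.79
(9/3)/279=1/93 = 0.01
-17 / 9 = -1.89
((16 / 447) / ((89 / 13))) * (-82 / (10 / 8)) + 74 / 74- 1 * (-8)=1722011/198915 = 8.66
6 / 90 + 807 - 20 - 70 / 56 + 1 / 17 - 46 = 754673/1020 = 739.88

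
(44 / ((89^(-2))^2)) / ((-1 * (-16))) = 690164651/4 = 172541162.75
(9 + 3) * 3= 36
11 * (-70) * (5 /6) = -1925/3 = -641.67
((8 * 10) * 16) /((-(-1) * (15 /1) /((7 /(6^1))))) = 896/9 = 99.56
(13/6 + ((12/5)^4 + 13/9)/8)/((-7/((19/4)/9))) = -5552731/11340000 = -0.49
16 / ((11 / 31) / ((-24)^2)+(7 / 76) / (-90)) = -27141120/691 = -39278.03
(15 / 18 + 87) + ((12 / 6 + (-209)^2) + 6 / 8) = 525259/12 = 43771.58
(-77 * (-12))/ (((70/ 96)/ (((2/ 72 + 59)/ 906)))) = 37400/453 = 82.56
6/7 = 0.86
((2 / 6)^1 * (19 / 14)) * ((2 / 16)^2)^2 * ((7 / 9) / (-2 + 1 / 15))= -95/2138112 = 0.00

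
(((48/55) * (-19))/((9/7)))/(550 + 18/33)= -266/11355 = -0.02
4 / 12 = 1/3 = 0.33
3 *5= 15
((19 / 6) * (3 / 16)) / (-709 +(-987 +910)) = -19/25152 = 0.00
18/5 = 3.60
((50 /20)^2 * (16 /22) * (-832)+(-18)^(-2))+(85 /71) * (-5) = -958480319/253044 = -3787.80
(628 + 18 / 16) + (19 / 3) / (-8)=1885/3 = 628.33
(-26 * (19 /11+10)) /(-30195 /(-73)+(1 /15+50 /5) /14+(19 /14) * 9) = -3672630/5137957 = -0.71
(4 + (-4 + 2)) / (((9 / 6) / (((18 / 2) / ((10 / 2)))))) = 12/5 = 2.40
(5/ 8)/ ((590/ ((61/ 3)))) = 0.02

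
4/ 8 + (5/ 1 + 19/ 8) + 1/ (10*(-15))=4721/600 = 7.87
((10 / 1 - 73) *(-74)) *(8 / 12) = 3108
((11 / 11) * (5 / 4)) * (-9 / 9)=-1.25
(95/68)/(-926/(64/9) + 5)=-760/68119 = -0.01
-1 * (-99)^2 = -9801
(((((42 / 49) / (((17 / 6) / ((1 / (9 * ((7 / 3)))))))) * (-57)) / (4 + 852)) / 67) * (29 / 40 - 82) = 555921/477742160 = 0.00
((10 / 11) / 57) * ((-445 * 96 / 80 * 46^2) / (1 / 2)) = -7532960/209 = -36042.87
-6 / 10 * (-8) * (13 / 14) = 156/35 = 4.46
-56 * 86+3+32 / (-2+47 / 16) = -71683/15 = -4778.87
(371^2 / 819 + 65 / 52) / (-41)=-79237/19188 = -4.13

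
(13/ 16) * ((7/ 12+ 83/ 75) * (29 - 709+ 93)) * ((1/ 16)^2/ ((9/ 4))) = -1289639/921600 = -1.40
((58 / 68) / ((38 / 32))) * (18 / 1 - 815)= -184904/323 = -572.46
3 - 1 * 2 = 1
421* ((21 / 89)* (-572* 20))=-101141040/89 = -1136416.18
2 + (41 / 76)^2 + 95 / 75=308239/86640 = 3.56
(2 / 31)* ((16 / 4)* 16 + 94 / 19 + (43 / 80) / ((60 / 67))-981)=-83124461/1413600 = -58.80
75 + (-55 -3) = 17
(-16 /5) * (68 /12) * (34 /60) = -2312/225 = -10.28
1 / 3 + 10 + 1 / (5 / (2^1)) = 161/15 = 10.73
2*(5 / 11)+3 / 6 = 31/22 = 1.41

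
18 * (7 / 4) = 63/2 = 31.50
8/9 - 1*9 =-73/9 = -8.11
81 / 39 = 27/13 = 2.08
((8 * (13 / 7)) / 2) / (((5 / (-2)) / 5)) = -104/7 = -14.86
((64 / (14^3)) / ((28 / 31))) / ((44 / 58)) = 899/26411 = 0.03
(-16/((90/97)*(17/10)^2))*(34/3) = -31040/459 = -67.63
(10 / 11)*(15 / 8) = 75/44 = 1.70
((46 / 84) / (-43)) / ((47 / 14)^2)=-322/284961 = 0.00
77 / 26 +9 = 311/26 = 11.96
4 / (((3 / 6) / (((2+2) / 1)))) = 32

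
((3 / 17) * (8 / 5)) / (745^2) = 24/47177125 = 0.00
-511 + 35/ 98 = -510.64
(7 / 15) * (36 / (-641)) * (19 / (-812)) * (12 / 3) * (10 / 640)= 57/1487120 = 0.00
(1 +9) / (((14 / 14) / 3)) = 30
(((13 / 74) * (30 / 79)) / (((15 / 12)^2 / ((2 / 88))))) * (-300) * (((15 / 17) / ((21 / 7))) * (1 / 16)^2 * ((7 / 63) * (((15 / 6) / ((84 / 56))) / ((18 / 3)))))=-1625/157421088 = 0.00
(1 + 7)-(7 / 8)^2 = 463/64 = 7.23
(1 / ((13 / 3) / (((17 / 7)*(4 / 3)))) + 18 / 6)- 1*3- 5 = -387/91 = -4.25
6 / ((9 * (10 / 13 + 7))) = 26/303 = 0.09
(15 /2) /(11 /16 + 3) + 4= 6.03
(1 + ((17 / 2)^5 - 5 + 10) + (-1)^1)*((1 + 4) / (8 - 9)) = -7100085/32 = -221877.66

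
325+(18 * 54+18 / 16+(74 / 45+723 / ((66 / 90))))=9051287/3960 = 2285.68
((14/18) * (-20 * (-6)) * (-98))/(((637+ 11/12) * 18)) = -10976/13779 = -0.80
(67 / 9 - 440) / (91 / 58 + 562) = -225794/294183 = -0.77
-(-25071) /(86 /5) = 125355/86 = 1457.62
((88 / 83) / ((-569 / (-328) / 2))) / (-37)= -57728/1747399 = -0.03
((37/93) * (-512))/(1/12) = -75776/31 = -2444.39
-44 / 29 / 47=-44/1363 = -0.03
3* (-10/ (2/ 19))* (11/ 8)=-3135/8 = -391.88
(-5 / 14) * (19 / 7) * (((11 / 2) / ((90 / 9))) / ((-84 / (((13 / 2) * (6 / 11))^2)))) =9633/120736 = 0.08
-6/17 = -0.35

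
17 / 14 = 1.21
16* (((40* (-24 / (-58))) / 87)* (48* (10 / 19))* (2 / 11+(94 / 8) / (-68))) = 2073600/2988073 = 0.69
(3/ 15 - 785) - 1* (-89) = -3479/5 = -695.80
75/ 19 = 3.95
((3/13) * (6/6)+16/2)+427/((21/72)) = 19139/13 = 1472.23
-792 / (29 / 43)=-34056/29 = -1174.34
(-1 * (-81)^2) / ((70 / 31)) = -203391/70 = -2905.59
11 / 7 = 1.57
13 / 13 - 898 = -897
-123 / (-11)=123/11 = 11.18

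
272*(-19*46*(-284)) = 67514752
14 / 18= 0.78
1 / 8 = 0.12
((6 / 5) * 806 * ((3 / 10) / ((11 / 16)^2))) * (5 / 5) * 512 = 950796288/3025 = 314312.82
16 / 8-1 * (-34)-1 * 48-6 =-18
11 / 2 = 5.50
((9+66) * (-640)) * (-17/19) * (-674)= -549984000/19 = -28946526.32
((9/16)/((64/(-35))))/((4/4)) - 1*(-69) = 70341/1024 = 68.69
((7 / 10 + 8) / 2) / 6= 0.72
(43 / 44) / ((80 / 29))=1247/3520 = 0.35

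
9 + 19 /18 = 181/18 = 10.06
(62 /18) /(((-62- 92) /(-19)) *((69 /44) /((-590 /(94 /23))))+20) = 347510/2008917 = 0.17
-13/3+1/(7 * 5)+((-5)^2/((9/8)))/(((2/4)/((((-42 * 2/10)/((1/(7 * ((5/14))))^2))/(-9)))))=240932/945 = 254.95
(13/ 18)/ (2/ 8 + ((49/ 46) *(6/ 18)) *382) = 46/8655 = 0.01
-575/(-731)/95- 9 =-124886/13889 = -8.99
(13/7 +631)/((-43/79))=-349970/301 = -1162.69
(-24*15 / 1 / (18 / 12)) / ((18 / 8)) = -320/3 = -106.67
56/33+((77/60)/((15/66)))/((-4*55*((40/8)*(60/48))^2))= 4373306/2578125 = 1.70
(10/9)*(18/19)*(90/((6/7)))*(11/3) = 7700/19 = 405.26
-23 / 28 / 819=-23/22932 = 0.00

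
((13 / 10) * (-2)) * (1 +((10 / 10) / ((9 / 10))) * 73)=-9607/45 = -213.49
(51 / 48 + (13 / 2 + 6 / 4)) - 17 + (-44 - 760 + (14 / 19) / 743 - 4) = -184297211/225872 = -815.94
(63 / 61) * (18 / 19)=0.98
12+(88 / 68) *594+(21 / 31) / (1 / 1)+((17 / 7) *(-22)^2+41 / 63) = 64989718/33201 = 1957.46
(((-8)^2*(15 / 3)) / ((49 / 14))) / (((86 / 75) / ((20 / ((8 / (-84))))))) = -720000/43 = -16744.19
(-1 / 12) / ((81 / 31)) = -31/972 = -0.03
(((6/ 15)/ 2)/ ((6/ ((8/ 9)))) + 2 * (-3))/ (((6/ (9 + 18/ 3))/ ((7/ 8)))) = -2821/216 = -13.06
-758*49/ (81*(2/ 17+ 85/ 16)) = -1443232/17091 = -84.44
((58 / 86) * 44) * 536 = 683936/43 = 15905.49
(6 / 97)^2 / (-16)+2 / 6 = 0.33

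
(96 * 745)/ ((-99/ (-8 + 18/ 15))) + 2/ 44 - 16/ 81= 8753777/1782 = 4912.33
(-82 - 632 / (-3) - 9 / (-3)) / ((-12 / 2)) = -395/18 = -21.94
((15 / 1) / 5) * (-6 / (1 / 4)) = -72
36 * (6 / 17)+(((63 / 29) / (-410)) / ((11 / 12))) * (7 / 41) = 579093138/45580315 = 12.70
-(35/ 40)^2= -49/64 = -0.77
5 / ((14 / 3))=15/14 = 1.07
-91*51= -4641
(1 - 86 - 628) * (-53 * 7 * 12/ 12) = 264523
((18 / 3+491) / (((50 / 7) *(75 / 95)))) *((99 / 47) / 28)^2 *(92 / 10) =101365209/22090000 = 4.59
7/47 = 0.15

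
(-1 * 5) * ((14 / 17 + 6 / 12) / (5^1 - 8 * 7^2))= 25/1462 = 0.02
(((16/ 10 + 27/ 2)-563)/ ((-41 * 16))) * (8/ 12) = 5479/9840 = 0.56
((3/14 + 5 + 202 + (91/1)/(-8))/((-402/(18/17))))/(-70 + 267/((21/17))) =-997/282472 = 0.00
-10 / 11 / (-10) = 1/11 = 0.09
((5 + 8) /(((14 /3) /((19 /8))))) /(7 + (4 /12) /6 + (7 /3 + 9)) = 0.36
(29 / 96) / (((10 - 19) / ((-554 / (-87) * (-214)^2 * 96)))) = -25370984/27 = -939666.07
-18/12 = -3/2 = -1.50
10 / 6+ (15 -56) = -118/3 = -39.33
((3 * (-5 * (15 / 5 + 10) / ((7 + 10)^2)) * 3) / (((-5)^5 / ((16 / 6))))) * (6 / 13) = 144/180625 = 0.00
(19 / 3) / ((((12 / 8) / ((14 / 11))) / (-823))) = -437836/99 = -4422.59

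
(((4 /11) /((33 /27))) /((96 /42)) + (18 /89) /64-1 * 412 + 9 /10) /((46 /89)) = -708112019/890560 = -795.13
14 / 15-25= -361/15 = -24.07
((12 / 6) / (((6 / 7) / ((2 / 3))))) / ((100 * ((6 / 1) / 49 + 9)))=343/201150 = 0.00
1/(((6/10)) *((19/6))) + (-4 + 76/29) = -470/551 = -0.85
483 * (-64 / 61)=-30912/61 = -506.75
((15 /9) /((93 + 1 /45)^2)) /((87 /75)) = 84375/508155284 = 0.00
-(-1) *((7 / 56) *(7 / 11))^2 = 49/7744 = 0.01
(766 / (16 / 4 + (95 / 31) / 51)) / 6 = 201841/6419 = 31.44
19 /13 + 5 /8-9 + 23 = 1673/104 = 16.09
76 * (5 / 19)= 20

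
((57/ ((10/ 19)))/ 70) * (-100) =-1083/7 = -154.71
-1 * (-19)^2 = -361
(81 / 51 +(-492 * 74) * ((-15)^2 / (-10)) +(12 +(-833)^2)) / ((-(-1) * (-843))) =-25722404/14331 = -1794.88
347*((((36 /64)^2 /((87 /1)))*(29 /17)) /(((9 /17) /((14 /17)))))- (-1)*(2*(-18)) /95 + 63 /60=4.02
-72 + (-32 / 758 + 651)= 578.96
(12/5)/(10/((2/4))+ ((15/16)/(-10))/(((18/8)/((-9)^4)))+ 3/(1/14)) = -96/8455 = -0.01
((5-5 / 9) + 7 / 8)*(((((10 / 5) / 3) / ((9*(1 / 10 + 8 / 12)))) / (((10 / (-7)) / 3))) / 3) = -2681/7452 = -0.36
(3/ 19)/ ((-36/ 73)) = -73/228 = -0.32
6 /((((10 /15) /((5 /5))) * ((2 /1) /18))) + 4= 85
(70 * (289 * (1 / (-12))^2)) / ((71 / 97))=981155/5112 = 191.93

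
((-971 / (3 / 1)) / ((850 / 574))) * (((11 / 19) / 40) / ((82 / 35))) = -523369/387600 = -1.35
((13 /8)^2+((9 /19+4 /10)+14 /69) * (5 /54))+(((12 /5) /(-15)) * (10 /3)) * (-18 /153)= 539755121/192559680 = 2.80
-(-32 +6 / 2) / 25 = 29/25 = 1.16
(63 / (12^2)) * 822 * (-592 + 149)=-1274511/8 = -159313.88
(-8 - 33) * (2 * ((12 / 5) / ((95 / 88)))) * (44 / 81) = -1270016/12825 = -99.03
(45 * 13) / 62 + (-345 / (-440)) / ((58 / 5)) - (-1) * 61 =11155279/158224 = 70.50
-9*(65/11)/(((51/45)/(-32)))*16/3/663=38400/3179 = 12.08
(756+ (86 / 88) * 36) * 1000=791181.82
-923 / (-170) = 5.43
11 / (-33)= -1/3 = -0.33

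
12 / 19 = 0.63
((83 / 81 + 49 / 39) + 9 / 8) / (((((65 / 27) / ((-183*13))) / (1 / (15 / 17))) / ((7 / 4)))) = -208282487/31200 = -6675.72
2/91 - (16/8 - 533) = 48323/91 = 531.02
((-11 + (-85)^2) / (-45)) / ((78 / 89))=-321023/1755 = -182.92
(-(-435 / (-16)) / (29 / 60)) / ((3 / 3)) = -225/4 = -56.25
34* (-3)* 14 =-1428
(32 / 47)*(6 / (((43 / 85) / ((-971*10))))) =-158467200/2021 = -78410.29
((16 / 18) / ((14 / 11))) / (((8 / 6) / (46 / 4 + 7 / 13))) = 3443/546 = 6.31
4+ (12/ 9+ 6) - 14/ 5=128/15 = 8.53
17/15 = 1.13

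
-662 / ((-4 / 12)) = 1986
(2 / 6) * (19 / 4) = 19/12 = 1.58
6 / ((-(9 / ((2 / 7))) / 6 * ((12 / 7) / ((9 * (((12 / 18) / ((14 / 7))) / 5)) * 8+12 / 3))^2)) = -6776/225 = -30.12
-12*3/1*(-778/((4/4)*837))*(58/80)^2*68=5561533/4650 = 1196.03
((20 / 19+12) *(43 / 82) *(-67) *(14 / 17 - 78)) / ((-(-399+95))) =714488/6137 = 116.42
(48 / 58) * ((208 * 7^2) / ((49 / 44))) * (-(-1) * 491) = 107847168/29 = 3718867.86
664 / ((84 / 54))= 2988/7 = 426.86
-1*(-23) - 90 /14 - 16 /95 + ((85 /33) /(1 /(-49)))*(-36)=4560.04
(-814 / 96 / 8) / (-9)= 407/3456 = 0.12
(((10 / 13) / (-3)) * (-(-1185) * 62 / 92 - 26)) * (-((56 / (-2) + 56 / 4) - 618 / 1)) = -112303240/897 = -125198.71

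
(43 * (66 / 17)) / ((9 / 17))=946/3 = 315.33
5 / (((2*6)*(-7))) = -5/84 = -0.06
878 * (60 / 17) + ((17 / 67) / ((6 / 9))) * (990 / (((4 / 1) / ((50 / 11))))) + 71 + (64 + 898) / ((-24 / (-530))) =84885667/3417 = 24842.16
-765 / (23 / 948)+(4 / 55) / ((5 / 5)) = -31531.23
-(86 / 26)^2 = -1849/169 = -10.94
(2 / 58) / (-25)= -1/725 = 0.00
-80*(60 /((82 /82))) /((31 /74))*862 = -9876851.61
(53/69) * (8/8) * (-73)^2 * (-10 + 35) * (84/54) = 98852950/621 = 159183.49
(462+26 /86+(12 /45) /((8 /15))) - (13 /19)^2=14353627/31046 = 462.33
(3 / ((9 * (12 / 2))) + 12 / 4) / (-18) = -55/324 = -0.17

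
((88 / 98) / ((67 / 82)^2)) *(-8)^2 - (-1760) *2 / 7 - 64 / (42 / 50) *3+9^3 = 239618513/219961 = 1089.37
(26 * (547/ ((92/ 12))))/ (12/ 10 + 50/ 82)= 8746530/8533 = 1025.02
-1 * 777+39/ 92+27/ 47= -3355431/4324 = -776.00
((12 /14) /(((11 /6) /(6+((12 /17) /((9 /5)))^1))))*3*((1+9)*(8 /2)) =469440/1309 = 358.62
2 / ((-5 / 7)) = -14/5 = -2.80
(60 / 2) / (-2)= -15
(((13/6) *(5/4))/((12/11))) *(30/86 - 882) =-9035455/4128 = -2188.82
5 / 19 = 0.26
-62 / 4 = -31/2 = -15.50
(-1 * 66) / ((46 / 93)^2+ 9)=-570834/79957 = -7.14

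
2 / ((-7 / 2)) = -4/7 = -0.57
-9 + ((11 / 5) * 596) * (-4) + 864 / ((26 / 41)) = -252937/65 = -3891.34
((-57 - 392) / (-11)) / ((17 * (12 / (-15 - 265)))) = -31430/561 = -56.02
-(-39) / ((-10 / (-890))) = 3471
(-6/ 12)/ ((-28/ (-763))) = -109/8 = -13.62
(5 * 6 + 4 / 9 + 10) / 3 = 364/27 = 13.48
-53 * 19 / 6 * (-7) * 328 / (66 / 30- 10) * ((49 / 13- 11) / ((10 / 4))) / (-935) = -217334768/1422135 = -152.82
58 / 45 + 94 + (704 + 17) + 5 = 36958/45 = 821.29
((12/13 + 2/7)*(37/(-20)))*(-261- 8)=109483/182 = 601.55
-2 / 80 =-1/40 = -0.02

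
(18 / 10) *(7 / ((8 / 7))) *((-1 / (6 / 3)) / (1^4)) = -441/80 = -5.51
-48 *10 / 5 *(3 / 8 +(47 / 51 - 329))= 534812/17 = 31459.53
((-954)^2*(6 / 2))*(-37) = -101022876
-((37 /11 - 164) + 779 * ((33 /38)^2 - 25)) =19048.15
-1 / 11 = -0.09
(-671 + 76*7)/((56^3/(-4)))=139/43904 = 0.00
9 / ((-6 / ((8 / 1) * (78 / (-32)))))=29.25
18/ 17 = 1.06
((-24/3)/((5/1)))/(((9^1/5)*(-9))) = 8/81 = 0.10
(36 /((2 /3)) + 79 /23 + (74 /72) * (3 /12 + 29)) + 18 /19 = 618405/6992 = 88.44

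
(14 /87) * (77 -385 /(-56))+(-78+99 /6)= -16705/348 = -48.00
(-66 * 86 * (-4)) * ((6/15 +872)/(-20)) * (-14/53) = 346621968/1325 = 261601.49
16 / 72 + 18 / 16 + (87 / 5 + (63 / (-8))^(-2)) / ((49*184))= 120697009/89461260 = 1.35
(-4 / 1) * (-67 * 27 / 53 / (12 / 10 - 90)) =-3015/1961 = -1.54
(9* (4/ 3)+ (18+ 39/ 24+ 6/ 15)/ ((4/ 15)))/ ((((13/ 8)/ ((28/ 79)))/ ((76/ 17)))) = 1482684/17459 = 84.92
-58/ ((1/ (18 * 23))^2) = -9940968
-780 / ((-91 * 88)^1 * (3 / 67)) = 335/154 = 2.18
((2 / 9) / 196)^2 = 1/777924 = 0.00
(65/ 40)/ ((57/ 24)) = 13/19 = 0.68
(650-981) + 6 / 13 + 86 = -3179/13 = -244.54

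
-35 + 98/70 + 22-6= -88/5 = -17.60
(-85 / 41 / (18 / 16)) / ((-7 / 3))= 680/861 = 0.79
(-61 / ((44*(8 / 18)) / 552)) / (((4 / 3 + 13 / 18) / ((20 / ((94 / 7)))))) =-23865030/19129 = -1247.58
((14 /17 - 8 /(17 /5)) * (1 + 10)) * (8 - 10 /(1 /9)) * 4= 93808/17 = 5518.12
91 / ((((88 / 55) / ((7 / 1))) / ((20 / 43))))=15925/86 = 185.17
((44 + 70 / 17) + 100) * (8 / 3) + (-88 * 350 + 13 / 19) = -29461801/969 = -30404.34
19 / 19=1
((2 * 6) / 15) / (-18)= -0.04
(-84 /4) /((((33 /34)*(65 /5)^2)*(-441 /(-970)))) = -0.28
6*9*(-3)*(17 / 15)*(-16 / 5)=14688/25 = 587.52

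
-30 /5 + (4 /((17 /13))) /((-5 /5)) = -154/17 = -9.06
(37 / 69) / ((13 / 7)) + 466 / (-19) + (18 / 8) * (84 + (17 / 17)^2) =11385571/68172 = 167.01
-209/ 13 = -16.08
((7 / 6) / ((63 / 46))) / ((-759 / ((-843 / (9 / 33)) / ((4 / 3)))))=281/108 = 2.60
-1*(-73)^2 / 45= -5329/45 = -118.42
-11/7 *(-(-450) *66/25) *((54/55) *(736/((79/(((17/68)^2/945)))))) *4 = -437184/96775 = -4.52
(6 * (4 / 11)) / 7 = 24/77 = 0.31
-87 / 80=-1.09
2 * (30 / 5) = 12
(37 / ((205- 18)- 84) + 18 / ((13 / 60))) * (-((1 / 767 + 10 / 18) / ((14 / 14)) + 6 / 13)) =-785398630/9243117 = -84.97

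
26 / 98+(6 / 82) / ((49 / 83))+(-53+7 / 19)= -1994142/38171 = -52.24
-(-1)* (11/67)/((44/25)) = 25/268 = 0.09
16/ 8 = 2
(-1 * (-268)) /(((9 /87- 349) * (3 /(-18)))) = 23316/5059 = 4.61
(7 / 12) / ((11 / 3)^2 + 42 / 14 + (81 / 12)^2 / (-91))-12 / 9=-812776/626781 = -1.30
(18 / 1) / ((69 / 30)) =7.83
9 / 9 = 1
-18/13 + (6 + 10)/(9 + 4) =-2/13 = -0.15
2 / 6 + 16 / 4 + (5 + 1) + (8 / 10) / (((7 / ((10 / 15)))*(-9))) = 9757/945 = 10.32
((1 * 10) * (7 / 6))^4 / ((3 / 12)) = 6002500/81 = 74104.94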